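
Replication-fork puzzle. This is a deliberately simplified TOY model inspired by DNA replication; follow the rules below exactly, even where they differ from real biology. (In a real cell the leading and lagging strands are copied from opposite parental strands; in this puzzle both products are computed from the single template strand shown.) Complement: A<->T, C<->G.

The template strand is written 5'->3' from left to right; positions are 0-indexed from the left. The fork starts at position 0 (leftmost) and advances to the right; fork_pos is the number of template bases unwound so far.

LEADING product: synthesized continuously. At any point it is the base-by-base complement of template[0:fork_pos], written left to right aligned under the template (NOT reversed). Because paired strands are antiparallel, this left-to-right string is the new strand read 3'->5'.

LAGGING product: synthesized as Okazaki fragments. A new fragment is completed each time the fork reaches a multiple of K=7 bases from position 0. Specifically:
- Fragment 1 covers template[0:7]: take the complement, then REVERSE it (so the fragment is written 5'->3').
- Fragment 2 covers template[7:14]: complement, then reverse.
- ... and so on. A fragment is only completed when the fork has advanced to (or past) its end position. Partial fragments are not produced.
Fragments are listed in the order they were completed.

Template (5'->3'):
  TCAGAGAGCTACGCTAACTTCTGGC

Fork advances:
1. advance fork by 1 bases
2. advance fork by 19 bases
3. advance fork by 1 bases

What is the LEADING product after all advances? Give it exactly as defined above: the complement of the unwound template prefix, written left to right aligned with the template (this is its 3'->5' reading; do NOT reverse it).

Answer: AGTCTCTCGATGCGATTGAAG

Derivation:
Step 1: advance 1 -> fork_pos = 0 + 1 = 1.
Step 2: advance 19 -> fork_pos = 1 + 19 = 20.
Step 3: advance 1 -> fork_pos = 20 + 1 = 21.
Unwound prefix: template[0:21] = TCAGAGAGCTACGCTAACTTC
Complement it base by base (A<->T, C<->G), keeping left-to-right order:
  [0:5] TCAGA -> AGTCT
  [5:10] GAGCT -> CTCGA
  [10:15] ACGCT -> TGCGA
  [15:20] AACTT -> TTGAA
  [20:21] C -> G
Concatenate: AGTCTCTCGATGCGATTGAAG (length 21; written aligned with the template, i.e. 3'->5').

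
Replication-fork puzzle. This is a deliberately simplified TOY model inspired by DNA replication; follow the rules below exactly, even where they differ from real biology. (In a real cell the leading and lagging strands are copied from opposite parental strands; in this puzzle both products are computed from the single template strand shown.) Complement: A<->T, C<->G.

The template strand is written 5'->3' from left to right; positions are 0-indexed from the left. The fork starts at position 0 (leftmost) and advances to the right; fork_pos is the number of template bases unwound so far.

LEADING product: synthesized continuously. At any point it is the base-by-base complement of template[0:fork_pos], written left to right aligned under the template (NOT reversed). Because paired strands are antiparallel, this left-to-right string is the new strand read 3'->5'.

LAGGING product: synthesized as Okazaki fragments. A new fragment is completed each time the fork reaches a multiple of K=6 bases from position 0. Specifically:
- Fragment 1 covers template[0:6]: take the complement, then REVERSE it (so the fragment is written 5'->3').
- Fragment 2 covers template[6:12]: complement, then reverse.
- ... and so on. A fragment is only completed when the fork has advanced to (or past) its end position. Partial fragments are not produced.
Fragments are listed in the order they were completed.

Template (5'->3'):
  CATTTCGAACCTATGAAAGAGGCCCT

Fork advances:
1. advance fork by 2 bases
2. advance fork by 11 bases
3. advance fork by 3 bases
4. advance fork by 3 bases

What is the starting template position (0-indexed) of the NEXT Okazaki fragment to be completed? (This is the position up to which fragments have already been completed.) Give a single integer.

Answer: 18

Derivation:
Step 1: advance 2 -> fork_pos = 0 + 2 = 2. Next multiple of 6 is 6 (not reached); still 0 fragment(s).
Step 2: advance 11 -> fork_pos = 2 + 11 = 13. Reached multiple(s) of 6: 6, 12 -> fragments 1-2 completed (2 total).
Step 3: advance 3 -> fork_pos = 13 + 3 = 16. Next multiple of 6 is 18 (not reached); still 2 fragment(s).
Step 4: advance 3 -> fork_pos = 16 + 3 = 19. Reached multiple(s) of 6: 18 -> fragment 3 completed (3 total).
3 fragment(s) completed, covering template[0:18] (3 x 6 = 18). The next fragment, fragment 4, covers template[18:24], so it starts at position 18.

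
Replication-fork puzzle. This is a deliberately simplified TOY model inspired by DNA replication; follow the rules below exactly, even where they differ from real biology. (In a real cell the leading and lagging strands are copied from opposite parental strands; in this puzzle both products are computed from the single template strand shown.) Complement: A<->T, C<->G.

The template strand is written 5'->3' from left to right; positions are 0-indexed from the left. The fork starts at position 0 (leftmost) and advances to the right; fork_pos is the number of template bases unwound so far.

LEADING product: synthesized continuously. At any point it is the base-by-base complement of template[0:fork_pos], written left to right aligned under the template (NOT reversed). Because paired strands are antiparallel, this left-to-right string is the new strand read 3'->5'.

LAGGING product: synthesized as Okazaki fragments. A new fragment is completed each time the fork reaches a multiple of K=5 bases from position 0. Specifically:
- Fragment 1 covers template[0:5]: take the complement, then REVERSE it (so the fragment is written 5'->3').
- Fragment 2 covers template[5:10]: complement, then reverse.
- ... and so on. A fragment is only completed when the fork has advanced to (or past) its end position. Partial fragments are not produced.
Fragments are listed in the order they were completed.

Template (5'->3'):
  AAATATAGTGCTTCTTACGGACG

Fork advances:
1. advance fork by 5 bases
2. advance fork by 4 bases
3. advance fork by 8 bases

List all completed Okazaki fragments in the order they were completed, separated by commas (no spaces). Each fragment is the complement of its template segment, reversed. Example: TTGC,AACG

Step 1: advance 5 -> fork_pos = 0 + 5 = 5. Reached multiple(s) of 5: 5 -> fragment 1 completed (1 total).
Step 2: advance 4 -> fork_pos = 5 + 4 = 9. Next multiple of 5 is 10 (not reached); still 1 fragment(s).
Step 3: advance 8 -> fork_pos = 9 + 8 = 17. Reached multiple(s) of 5: 10, 15 -> fragments 2-3 completed (3 total).
Final fork_pos = 17, so 3 fragment(s) are complete. Build each: template segment -> complement -> reverse.
Fragment 1: template[0:5] = AAATA -> complement TTTAT -> reversed TATTT
Fragment 2: template[5:10] = TAGTG -> complement ATCAC -> reversed CACTA
Fragment 3: template[10:15] = CTTCT -> complement GAAGA -> reversed AGAAG

Answer: TATTT,CACTA,AGAAG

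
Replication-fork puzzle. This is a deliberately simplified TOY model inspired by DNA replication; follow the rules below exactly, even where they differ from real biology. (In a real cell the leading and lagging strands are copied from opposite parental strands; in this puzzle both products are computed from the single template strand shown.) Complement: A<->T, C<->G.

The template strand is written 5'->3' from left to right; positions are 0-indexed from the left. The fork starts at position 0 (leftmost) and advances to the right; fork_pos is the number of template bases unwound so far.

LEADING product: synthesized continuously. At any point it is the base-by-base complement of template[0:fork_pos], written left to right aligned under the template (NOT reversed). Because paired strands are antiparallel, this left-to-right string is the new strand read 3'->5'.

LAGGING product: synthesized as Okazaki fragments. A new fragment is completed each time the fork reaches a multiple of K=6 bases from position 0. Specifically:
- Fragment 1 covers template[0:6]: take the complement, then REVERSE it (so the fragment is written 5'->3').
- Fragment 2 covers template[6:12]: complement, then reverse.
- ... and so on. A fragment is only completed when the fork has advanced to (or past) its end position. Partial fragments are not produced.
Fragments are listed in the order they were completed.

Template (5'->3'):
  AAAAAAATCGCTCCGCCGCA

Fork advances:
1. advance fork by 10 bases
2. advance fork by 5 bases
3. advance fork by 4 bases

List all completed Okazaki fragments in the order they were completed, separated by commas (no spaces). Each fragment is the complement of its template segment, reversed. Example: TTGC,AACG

Step 1: advance 10 -> fork_pos = 0 + 10 = 10. Reached multiple(s) of 6: 6 -> fragment 1 completed (1 total).
Step 2: advance 5 -> fork_pos = 10 + 5 = 15. Reached multiple(s) of 6: 12 -> fragment 2 completed (2 total).
Step 3: advance 4 -> fork_pos = 15 + 4 = 19. Reached multiple(s) of 6: 18 -> fragment 3 completed (3 total).
Final fork_pos = 19, so 3 fragment(s) are complete. Build each: template segment -> complement -> reverse.
Fragment 1: template[0:6] = AAAAAA -> complement TTTTTT -> reversed TTTTTT
Fragment 2: template[6:12] = ATCGCT -> complement TAGCGA -> reversed AGCGAT
Fragment 3: template[12:18] = CCGCCG -> complement GGCGGC -> reversed CGGCGG

Answer: TTTTTT,AGCGAT,CGGCGG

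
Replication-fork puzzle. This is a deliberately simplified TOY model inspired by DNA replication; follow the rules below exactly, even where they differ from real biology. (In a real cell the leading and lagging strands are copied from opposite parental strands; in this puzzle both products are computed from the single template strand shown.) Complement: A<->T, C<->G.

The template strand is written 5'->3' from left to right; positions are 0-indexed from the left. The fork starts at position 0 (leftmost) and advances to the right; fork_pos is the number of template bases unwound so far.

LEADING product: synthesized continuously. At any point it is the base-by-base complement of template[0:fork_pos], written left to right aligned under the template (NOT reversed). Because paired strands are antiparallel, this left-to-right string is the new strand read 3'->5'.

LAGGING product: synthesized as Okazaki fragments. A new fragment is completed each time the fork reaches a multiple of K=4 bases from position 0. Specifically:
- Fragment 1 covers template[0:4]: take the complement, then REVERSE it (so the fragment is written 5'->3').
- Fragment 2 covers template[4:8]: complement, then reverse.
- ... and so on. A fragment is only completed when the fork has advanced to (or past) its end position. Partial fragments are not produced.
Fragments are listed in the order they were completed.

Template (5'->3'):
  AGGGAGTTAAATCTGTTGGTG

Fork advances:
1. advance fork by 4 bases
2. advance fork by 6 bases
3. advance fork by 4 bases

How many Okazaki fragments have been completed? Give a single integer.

Answer: 3

Derivation:
Step 1: advance 4 -> fork_pos = 0 + 4 = 4. Reached multiple(s) of 4: 4 -> fragment 1 completed (1 total).
Step 2: advance 6 -> fork_pos = 4 + 6 = 10. Reached multiple(s) of 4: 8 -> fragment 2 completed (2 total).
Step 3: advance 4 -> fork_pos = 10 + 4 = 14. Reached multiple(s) of 4: 12 -> fragment 3 completed (3 total).
Check: final fork_pos = 14; the multiples of 4 that are <= 14 are 4..12 -> 14 // 4 = 3 completed fragment(s).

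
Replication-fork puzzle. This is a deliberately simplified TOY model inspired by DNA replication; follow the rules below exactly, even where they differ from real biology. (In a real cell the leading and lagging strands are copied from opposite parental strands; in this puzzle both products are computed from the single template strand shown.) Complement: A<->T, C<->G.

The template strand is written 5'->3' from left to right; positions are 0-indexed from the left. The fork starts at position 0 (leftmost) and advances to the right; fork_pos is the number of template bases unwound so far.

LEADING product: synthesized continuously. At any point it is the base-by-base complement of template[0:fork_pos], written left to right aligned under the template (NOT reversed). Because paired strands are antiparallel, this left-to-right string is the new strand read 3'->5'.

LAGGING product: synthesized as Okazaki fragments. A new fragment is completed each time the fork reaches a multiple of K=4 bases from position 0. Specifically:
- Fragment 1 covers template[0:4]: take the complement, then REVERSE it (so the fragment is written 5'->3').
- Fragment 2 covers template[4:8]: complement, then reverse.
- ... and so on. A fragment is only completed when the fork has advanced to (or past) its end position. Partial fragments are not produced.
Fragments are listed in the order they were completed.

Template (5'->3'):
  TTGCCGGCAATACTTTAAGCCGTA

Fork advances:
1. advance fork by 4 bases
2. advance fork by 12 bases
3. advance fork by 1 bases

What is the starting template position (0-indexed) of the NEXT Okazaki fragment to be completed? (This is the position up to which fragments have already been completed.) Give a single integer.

Answer: 16

Derivation:
Step 1: advance 4 -> fork_pos = 0 + 4 = 4. Reached multiple(s) of 4: 4 -> fragment 1 completed (1 total).
Step 2: advance 12 -> fork_pos = 4 + 12 = 16. Reached multiple(s) of 4: 8, 12, 16 -> fragments 2-4 completed (4 total).
Step 3: advance 1 -> fork_pos = 16 + 1 = 17. Next multiple of 4 is 20 (not reached); still 4 fragment(s).
4 fragment(s) completed, covering template[0:16] (4 x 4 = 16). The next fragment, fragment 5, covers template[16:20], so it starts at position 16.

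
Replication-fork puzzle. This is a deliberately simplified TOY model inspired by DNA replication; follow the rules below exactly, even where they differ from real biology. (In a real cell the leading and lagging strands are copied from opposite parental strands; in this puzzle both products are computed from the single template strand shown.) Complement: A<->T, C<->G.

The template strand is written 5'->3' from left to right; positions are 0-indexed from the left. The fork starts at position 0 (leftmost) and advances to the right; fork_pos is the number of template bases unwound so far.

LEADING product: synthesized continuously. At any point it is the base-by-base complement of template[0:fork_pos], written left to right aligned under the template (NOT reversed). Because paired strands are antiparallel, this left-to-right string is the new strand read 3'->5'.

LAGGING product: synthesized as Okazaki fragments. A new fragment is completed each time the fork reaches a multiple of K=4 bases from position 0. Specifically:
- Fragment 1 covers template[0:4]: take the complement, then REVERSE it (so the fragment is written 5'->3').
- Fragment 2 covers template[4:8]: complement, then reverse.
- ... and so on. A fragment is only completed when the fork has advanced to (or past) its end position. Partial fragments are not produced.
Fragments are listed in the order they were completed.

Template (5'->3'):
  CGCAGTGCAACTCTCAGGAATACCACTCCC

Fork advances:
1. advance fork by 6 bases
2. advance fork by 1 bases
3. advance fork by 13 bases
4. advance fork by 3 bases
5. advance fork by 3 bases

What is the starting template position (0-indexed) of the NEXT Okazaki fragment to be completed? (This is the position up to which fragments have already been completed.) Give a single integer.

Answer: 24

Derivation:
Step 1: advance 6 -> fork_pos = 0 + 6 = 6. Reached multiple(s) of 4: 4 -> fragment 1 completed (1 total).
Step 2: advance 1 -> fork_pos = 6 + 1 = 7. Next multiple of 4 is 8 (not reached); still 1 fragment(s).
Step 3: advance 13 -> fork_pos = 7 + 13 = 20. Reached multiple(s) of 4: 8, 12, 16, 20 -> fragments 2-5 completed (5 total).
Step 4: advance 3 -> fork_pos = 20 + 3 = 23. Next multiple of 4 is 24 (not reached); still 5 fragment(s).
Step 5: advance 3 -> fork_pos = 23 + 3 = 26. Reached multiple(s) of 4: 24 -> fragment 6 completed (6 total).
6 fragment(s) completed, covering template[0:24] (6 x 4 = 24). The next fragment, fragment 7, covers template[24:28], so it starts at position 24.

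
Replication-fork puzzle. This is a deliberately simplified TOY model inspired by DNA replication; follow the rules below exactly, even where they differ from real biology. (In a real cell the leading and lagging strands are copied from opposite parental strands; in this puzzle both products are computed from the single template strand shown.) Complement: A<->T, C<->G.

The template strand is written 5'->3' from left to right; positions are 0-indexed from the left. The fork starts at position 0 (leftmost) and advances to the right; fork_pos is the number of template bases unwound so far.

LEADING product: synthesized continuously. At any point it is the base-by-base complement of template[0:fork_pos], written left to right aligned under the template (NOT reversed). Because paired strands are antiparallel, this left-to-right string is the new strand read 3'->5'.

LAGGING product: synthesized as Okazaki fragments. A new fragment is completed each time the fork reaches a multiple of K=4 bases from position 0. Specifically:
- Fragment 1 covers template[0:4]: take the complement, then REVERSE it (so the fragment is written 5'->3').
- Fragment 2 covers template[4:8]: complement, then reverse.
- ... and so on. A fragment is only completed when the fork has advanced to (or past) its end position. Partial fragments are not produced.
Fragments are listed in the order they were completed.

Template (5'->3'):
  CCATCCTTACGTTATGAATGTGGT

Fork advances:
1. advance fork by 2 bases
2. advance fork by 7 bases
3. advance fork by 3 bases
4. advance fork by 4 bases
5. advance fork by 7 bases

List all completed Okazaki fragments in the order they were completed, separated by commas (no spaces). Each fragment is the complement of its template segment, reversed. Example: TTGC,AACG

Answer: ATGG,AAGG,ACGT,CATA,CATT

Derivation:
Step 1: advance 2 -> fork_pos = 0 + 2 = 2. Next multiple of 4 is 4 (not reached); still 0 fragment(s).
Step 2: advance 7 -> fork_pos = 2 + 7 = 9. Reached multiple(s) of 4: 4, 8 -> fragments 1-2 completed (2 total).
Step 3: advance 3 -> fork_pos = 9 + 3 = 12. Reached multiple(s) of 4: 12 -> fragment 3 completed (3 total).
Step 4: advance 4 -> fork_pos = 12 + 4 = 16. Reached multiple(s) of 4: 16 -> fragment 4 completed (4 total).
Step 5: advance 7 -> fork_pos = 16 + 7 = 23. Reached multiple(s) of 4: 20 -> fragment 5 completed (5 total).
Final fork_pos = 23, so 5 fragment(s) are complete. Build each: template segment -> complement -> reverse.
Fragment 1: template[0:4] = CCAT -> complement GGTA -> reversed ATGG
Fragment 2: template[4:8] = CCTT -> complement GGAA -> reversed AAGG
Fragment 3: template[8:12] = ACGT -> complement TGCA -> reversed ACGT
Fragment 4: template[12:16] = TATG -> complement ATAC -> reversed CATA
Fragment 5: template[16:20] = AATG -> complement TTAC -> reversed CATT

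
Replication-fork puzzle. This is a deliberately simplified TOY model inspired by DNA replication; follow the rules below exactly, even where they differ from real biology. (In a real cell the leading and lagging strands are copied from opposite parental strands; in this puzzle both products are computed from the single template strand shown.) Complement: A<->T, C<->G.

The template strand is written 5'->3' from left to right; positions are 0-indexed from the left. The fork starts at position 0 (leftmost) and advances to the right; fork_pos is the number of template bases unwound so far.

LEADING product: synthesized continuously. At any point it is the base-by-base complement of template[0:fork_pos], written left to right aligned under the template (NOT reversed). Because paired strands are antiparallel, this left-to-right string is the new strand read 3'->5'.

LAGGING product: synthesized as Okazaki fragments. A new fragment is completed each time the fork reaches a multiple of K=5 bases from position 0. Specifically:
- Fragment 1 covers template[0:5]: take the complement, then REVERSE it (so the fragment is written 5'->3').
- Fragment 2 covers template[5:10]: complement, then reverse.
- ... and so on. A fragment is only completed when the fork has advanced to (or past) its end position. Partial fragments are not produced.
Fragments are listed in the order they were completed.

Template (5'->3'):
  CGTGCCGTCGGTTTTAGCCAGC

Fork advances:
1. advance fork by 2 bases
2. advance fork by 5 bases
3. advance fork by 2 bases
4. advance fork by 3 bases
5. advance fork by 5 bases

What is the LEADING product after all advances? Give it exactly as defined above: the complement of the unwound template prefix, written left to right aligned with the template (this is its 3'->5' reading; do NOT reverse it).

Step 1: advance 2 -> fork_pos = 0 + 2 = 2.
Step 2: advance 5 -> fork_pos = 2 + 5 = 7.
Step 3: advance 2 -> fork_pos = 7 + 2 = 9.
Step 4: advance 3 -> fork_pos = 9 + 3 = 12.
Step 5: advance 5 -> fork_pos = 12 + 5 = 17.
Unwound prefix: template[0:17] = CGTGCCGTCGGTTTTAG
Complement it base by base (A<->T, C<->G), keeping left-to-right order:
  [0:5] CGTGC -> GCACG
  [5:10] CGTCG -> GCAGC
  [10:15] GTTTT -> CAAAA
  [15:17] AG -> TC
Concatenate: GCACGGCAGCCAAAATC (length 17; written aligned with the template, i.e. 3'->5').

Answer: GCACGGCAGCCAAAATC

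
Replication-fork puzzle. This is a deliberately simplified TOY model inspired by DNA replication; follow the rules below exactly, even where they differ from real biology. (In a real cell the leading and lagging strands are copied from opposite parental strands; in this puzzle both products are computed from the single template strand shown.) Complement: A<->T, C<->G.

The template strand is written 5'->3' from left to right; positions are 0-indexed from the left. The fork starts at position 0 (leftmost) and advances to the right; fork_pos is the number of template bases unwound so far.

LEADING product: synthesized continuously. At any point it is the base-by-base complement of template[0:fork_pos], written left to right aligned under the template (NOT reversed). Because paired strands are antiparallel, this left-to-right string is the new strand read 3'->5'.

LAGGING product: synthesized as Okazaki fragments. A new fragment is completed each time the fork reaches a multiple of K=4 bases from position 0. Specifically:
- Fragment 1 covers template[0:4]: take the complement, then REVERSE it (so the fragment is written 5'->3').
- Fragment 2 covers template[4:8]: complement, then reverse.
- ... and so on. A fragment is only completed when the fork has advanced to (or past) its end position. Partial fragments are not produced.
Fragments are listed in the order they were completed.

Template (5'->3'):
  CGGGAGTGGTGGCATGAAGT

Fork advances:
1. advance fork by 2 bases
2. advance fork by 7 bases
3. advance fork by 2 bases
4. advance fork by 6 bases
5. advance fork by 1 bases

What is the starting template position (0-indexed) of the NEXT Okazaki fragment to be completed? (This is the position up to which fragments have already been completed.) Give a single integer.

Answer: 16

Derivation:
Step 1: advance 2 -> fork_pos = 0 + 2 = 2. Next multiple of 4 is 4 (not reached); still 0 fragment(s).
Step 2: advance 7 -> fork_pos = 2 + 7 = 9. Reached multiple(s) of 4: 4, 8 -> fragments 1-2 completed (2 total).
Step 3: advance 2 -> fork_pos = 9 + 2 = 11. Next multiple of 4 is 12 (not reached); still 2 fragment(s).
Step 4: advance 6 -> fork_pos = 11 + 6 = 17. Reached multiple(s) of 4: 12, 16 -> fragments 3-4 completed (4 total).
Step 5: advance 1 -> fork_pos = 17 + 1 = 18. Next multiple of 4 is 20 (not reached); still 4 fragment(s).
4 fragment(s) completed, covering template[0:16] (4 x 4 = 16). The next fragment, fragment 5, covers template[16:20], so it starts at position 16.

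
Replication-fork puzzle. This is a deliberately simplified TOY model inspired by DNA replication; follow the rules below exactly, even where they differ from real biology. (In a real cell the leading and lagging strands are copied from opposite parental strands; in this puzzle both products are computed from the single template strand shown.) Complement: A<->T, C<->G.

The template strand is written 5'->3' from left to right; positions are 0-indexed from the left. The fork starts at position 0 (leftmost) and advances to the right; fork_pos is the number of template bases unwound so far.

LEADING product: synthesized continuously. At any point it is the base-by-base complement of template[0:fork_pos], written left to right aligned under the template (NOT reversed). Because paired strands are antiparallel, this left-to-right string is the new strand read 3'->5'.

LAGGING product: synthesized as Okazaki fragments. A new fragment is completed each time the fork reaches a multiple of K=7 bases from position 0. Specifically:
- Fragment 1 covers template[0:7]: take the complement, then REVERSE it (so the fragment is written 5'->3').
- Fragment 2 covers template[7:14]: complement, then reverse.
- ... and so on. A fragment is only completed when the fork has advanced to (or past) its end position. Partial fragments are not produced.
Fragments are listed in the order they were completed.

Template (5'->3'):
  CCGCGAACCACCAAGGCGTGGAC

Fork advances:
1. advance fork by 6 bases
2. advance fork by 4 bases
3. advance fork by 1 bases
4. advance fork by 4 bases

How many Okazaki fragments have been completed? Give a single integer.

Step 1: advance 6 -> fork_pos = 0 + 6 = 6. Next multiple of 7 is 7 (not reached); still 0 fragment(s).
Step 2: advance 4 -> fork_pos = 6 + 4 = 10. Reached multiple(s) of 7: 7 -> fragment 1 completed (1 total).
Step 3: advance 1 -> fork_pos = 10 + 1 = 11. Next multiple of 7 is 14 (not reached); still 1 fragment(s).
Step 4: advance 4 -> fork_pos = 11 + 4 = 15. Reached multiple(s) of 7: 14 -> fragment 2 completed (2 total).
Check: final fork_pos = 15; the multiples of 7 that are <= 15 are 7..14 -> 15 // 7 = 2 completed fragment(s).

Answer: 2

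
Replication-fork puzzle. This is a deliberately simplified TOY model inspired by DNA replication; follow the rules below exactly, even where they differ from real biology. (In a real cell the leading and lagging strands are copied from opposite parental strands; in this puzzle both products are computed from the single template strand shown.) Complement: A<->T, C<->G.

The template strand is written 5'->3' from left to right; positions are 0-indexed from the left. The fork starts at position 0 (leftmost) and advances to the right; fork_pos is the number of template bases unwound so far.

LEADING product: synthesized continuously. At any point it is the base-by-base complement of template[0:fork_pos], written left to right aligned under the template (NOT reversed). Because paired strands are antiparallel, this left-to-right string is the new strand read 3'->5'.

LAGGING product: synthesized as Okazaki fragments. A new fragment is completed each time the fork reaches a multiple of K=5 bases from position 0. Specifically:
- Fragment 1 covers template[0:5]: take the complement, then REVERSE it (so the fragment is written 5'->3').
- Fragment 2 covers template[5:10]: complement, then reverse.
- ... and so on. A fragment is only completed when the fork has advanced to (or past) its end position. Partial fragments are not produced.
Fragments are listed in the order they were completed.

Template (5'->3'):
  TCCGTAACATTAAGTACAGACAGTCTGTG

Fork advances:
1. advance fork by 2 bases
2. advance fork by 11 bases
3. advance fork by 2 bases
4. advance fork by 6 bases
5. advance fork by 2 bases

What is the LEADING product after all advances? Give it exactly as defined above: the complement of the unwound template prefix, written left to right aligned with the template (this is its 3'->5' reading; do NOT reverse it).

Step 1: advance 2 -> fork_pos = 0 + 2 = 2.
Step 2: advance 11 -> fork_pos = 2 + 11 = 13.
Step 3: advance 2 -> fork_pos = 13 + 2 = 15.
Step 4: advance 6 -> fork_pos = 15 + 6 = 21.
Step 5: advance 2 -> fork_pos = 21 + 2 = 23.
Unwound prefix: template[0:23] = TCCGTAACATTAAGTACAGACAG
Complement it base by base (A<->T, C<->G), keeping left-to-right order:
  [0:5] TCCGT -> AGGCA
  [5:10] AACAT -> TTGTA
  [10:15] TAAGT -> ATTCA
  [15:20] ACAGA -> TGTCT
  [20:23] CAG -> GTC
Concatenate: AGGCATTGTAATTCATGTCTGTC (length 23; written aligned with the template, i.e. 3'->5').

Answer: AGGCATTGTAATTCATGTCTGTC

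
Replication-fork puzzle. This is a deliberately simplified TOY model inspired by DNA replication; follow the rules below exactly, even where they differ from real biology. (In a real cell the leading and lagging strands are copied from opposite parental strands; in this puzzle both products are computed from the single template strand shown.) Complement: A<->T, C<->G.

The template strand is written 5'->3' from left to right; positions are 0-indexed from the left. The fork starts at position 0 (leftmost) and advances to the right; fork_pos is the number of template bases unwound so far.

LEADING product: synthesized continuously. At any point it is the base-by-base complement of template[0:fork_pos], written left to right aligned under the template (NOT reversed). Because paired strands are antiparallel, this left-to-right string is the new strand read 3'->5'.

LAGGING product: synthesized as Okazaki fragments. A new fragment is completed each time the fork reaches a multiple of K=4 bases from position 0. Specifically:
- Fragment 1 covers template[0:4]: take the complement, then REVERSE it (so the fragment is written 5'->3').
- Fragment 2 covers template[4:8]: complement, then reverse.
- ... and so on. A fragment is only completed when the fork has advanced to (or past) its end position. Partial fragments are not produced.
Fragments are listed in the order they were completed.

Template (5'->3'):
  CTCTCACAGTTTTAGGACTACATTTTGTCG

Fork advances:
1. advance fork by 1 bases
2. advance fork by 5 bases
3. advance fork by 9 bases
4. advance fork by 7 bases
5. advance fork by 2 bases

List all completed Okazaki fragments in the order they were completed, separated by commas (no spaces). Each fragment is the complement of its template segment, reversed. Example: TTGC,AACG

Step 1: advance 1 -> fork_pos = 0 + 1 = 1. Next multiple of 4 is 4 (not reached); still 0 fragment(s).
Step 2: advance 5 -> fork_pos = 1 + 5 = 6. Reached multiple(s) of 4: 4 -> fragment 1 completed (1 total).
Step 3: advance 9 -> fork_pos = 6 + 9 = 15. Reached multiple(s) of 4: 8, 12 -> fragments 2-3 completed (3 total).
Step 4: advance 7 -> fork_pos = 15 + 7 = 22. Reached multiple(s) of 4: 16, 20 -> fragments 4-5 completed (5 total).
Step 5: advance 2 -> fork_pos = 22 + 2 = 24. Reached multiple(s) of 4: 24 -> fragment 6 completed (6 total).
Final fork_pos = 24, so 6 fragment(s) are complete. Build each: template segment -> complement -> reverse.
Fragment 1: template[0:4] = CTCT -> complement GAGA -> reversed AGAG
Fragment 2: template[4:8] = CACA -> complement GTGT -> reversed TGTG
Fragment 3: template[8:12] = GTTT -> complement CAAA -> reversed AAAC
Fragment 4: template[12:16] = TAGG -> complement ATCC -> reversed CCTA
Fragment 5: template[16:20] = ACTA -> complement TGAT -> reversed TAGT
Fragment 6: template[20:24] = CATT -> complement GTAA -> reversed AATG

Answer: AGAG,TGTG,AAAC,CCTA,TAGT,AATG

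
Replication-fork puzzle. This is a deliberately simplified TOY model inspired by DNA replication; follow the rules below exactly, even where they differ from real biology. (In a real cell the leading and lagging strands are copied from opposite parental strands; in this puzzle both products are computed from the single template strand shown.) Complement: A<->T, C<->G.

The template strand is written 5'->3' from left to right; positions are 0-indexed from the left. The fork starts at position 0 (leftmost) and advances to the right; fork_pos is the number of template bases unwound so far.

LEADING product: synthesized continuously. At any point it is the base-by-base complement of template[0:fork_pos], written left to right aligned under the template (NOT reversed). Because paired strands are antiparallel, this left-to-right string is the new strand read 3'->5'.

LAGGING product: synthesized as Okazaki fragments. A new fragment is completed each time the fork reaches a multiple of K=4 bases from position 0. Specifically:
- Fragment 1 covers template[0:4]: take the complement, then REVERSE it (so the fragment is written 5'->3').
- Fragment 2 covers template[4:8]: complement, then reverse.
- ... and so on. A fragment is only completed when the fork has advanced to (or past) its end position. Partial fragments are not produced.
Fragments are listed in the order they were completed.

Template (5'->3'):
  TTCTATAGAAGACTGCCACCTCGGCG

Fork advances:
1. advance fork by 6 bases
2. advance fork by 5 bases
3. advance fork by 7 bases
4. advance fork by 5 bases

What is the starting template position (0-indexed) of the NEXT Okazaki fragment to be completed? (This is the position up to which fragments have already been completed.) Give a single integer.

Step 1: advance 6 -> fork_pos = 0 + 6 = 6. Reached multiple(s) of 4: 4 -> fragment 1 completed (1 total).
Step 2: advance 5 -> fork_pos = 6 + 5 = 11. Reached multiple(s) of 4: 8 -> fragment 2 completed (2 total).
Step 3: advance 7 -> fork_pos = 11 + 7 = 18. Reached multiple(s) of 4: 12, 16 -> fragments 3-4 completed (4 total).
Step 4: advance 5 -> fork_pos = 18 + 5 = 23. Reached multiple(s) of 4: 20 -> fragment 5 completed (5 total).
5 fragment(s) completed, covering template[0:20] (5 x 4 = 20). The next fragment, fragment 6, covers template[20:24], so it starts at position 20.

Answer: 20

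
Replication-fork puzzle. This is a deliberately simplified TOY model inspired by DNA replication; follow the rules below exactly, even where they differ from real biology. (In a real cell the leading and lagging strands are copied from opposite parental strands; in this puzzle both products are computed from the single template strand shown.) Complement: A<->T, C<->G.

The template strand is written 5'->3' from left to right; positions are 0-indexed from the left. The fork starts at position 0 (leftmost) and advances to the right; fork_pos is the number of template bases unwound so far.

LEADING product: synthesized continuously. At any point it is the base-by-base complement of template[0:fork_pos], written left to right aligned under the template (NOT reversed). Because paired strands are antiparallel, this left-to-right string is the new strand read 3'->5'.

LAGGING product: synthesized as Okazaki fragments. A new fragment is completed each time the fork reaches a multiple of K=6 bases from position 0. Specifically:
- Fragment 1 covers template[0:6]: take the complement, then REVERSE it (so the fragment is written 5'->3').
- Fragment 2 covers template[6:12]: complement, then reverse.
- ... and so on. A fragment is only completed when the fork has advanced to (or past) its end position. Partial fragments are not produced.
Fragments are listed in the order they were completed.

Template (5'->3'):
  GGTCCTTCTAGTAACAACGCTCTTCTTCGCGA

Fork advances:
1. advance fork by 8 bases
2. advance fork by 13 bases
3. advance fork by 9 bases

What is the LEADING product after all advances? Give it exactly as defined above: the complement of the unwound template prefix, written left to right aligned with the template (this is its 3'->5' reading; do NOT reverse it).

Step 1: advance 8 -> fork_pos = 0 + 8 = 8.
Step 2: advance 13 -> fork_pos = 8 + 13 = 21.
Step 3: advance 9 -> fork_pos = 21 + 9 = 30.
Unwound prefix: template[0:30] = GGTCCTTCTAGTAACAACGCTCTTCTTCGC
Complement it base by base (A<->T, C<->G), keeping left-to-right order:
  [0:5] GGTCC -> CCAGG
  [5:10] TTCTA -> AAGAT
  [10:15] GTAAC -> CATTG
  [15:20] AACGC -> TTGCG
  [20:25] TCTTC -> AGAAG
  [25:30] TTCGC -> AAGCG
Concatenate: CCAGGAAGATCATTGTTGCGAGAAGAAGCG (length 30; written aligned with the template, i.e. 3'->5').

Answer: CCAGGAAGATCATTGTTGCGAGAAGAAGCG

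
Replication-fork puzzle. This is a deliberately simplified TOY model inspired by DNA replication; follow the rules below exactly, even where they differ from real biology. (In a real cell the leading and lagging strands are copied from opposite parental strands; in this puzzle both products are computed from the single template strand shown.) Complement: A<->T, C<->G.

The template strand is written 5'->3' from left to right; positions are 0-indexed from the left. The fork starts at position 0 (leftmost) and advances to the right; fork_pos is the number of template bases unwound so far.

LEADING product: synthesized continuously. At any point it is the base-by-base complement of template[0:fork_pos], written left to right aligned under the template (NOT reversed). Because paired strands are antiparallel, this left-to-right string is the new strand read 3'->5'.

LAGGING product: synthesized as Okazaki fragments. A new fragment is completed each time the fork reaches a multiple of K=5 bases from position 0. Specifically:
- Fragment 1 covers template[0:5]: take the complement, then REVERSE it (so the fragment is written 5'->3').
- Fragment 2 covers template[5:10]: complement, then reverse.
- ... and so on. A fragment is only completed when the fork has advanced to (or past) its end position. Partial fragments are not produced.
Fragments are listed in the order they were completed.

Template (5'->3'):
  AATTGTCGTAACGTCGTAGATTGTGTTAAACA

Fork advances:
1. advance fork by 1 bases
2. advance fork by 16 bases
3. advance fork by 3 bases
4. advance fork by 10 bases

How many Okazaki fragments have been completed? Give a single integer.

Step 1: advance 1 -> fork_pos = 0 + 1 = 1. Next multiple of 5 is 5 (not reached); still 0 fragment(s).
Step 2: advance 16 -> fork_pos = 1 + 16 = 17. Reached multiple(s) of 5: 5, 10, 15 -> fragments 1-3 completed (3 total).
Step 3: advance 3 -> fork_pos = 17 + 3 = 20. Reached multiple(s) of 5: 20 -> fragment 4 completed (4 total).
Step 4: advance 10 -> fork_pos = 20 + 10 = 30. Reached multiple(s) of 5: 25, 30 -> fragments 5-6 completed (6 total).
Check: final fork_pos = 30; the multiples of 5 that are <= 30 are 5..30 -> 30 // 5 = 6 completed fragment(s).

Answer: 6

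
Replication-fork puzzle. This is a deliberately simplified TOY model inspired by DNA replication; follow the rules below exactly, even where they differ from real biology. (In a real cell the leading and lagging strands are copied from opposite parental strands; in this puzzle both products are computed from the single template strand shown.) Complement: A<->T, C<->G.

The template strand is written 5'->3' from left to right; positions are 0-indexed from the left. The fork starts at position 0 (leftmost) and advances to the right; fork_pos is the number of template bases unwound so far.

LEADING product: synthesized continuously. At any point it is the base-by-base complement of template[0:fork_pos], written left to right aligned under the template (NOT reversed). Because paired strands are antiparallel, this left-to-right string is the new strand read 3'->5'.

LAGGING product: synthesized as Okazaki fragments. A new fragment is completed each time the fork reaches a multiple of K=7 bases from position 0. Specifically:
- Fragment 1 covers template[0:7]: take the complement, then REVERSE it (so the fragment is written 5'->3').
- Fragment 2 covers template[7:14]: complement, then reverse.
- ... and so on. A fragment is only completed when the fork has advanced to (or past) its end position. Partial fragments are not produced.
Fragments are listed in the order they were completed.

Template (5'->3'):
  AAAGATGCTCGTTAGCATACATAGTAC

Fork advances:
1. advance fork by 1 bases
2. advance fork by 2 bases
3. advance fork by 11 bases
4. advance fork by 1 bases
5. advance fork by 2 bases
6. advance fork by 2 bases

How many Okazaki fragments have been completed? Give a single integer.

Step 1: advance 1 -> fork_pos = 0 + 1 = 1. Next multiple of 7 is 7 (not reached); still 0 fragment(s).
Step 2: advance 2 -> fork_pos = 1 + 2 = 3. Next multiple of 7 is 7 (not reached); still 0 fragment(s).
Step 3: advance 11 -> fork_pos = 3 + 11 = 14. Reached multiple(s) of 7: 7, 14 -> fragments 1-2 completed (2 total).
Step 4: advance 1 -> fork_pos = 14 + 1 = 15. Next multiple of 7 is 21 (not reached); still 2 fragment(s).
Step 5: advance 2 -> fork_pos = 15 + 2 = 17. Next multiple of 7 is 21 (not reached); still 2 fragment(s).
Step 6: advance 2 -> fork_pos = 17 + 2 = 19. Next multiple of 7 is 21 (not reached); still 2 fragment(s).
Check: final fork_pos = 19; the multiples of 7 that are <= 19 are 7..14 -> 19 // 7 = 2 completed fragment(s).

Answer: 2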